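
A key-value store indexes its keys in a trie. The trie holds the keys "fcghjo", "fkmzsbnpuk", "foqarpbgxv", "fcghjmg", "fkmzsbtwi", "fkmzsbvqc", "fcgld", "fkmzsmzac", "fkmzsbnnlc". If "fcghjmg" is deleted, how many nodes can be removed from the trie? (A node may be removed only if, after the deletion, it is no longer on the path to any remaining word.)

Walk "fcghjmg" from the leaf back toward the root, removing each node that no remaining word uses.
The suffix "mg" (2 nodes) is used only by "fcghjmg"; the node for "fcghj" still has the child "o", so pruning stops there.
Nodes removed: 2

2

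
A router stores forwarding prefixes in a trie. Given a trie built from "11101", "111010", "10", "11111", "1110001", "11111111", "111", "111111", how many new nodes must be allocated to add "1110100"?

1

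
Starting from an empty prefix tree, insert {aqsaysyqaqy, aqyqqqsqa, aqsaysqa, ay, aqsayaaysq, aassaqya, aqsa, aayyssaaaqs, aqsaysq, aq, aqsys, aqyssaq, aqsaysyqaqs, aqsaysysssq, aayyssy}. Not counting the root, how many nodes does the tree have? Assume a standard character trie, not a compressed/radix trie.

Insert word by word; a character creates a node only if that edge doesn't already exist:
  "aqsaysyqaqy" → 11 new (a, q, s, a, y, s, y, q, a, q, y)
  "aqyqqqsqa" → prefix "aq" already present; 7 new (y, q, q, q, s, q, a)
  "aqsaysqa" → prefix "aqsays" already present; 2 new (q, a)
  "ay" → prefix "a" already present; 1 new (y)
  "aqsayaaysq" → prefix "aqsay" already present; 5 new (a, a, y, s, q)
  "aassaqya" → prefix "a" already present; 7 new (a, s, s, a, q, y, a)
  "aqsa" → prefix "aqsa" already present; 0 new (none)
  "aayyssaaaqs" → prefix "aa" already present; 9 new (y, y, s, s, a, a, a, q, s)
  "aqsaysq" → prefix "aqsaysq" already present; 0 new (none)
  "aq" → prefix "aq" already present; 0 new (none)
  "aqsys" → prefix "aqs" already present; 2 new (y, s)
  "aqyssaq" → prefix "aqy" already present; 4 new (s, s, a, q)
  "aqsaysyqaqs" → prefix "aqsaysyqaq" already present; 1 new (s)
  "aqsaysysssq" → prefix "aqsaysy" already present; 4 new (s, s, s, q)
  "aayyssy" → prefix "aayyss" already present; 1 new (y)
Total nodes = 11 + 7 + 2 + 1 + 5 + 7 + 0 + 9 + 0 + 0 + 2 + 4 + 1 + 4 + 1 = 54

54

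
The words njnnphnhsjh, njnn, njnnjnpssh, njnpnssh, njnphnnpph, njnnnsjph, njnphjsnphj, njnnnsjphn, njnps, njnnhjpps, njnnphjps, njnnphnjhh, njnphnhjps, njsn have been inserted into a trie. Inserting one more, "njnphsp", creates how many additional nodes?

"njnph" is already a path in the trie; the remaining "sp" must be added.
So 7 − 5 = 2 new nodes.

2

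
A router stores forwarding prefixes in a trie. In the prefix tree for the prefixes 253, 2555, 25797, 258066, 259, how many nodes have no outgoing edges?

5

Leaves are exactly the stored words that no other stored word extends.
Those words: "253", "2555", "25797", "258066", "259"
Leaf count: 5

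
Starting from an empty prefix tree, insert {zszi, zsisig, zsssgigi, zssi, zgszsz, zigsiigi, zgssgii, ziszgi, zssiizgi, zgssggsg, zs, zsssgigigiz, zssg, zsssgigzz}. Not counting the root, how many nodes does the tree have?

48

Trace insertions, counting only characters that open a new branch:
  "zszi" → 4 new (z, s, z, i)
  "zsisig" → prefix "zs" already present; 4 new (i, s, i, g)
  "zsssgigi" → prefix "zs" already present; 6 new (s, s, g, i, g, i)
  "zssi" → prefix "zss" already present; 1 new (i)
  "zgszsz" → prefix "z" already present; 5 new (g, s, z, s, z)
  "zigsiigi" → prefix "z" already present; 7 new (i, g, s, i, i, g, i)
  "zgssgii" → prefix "zgs" already present; 4 new (s, g, i, i)
  "ziszgi" → prefix "zi" already present; 4 new (s, z, g, i)
  "zssiizgi" → prefix "zssi" already present; 4 new (i, z, g, i)
  "zgssggsg" → prefix "zgssg" already present; 3 new (g, s, g)
  "zs" → prefix "zs" already present; 0 new (none)
  "zsssgigigiz" → prefix "zsssgigi" already present; 3 new (g, i, z)
  "zssg" → prefix "zss" already present; 1 new (g)
  "zsssgigzz" → prefix "zsssgig" already present; 2 new (z, z)
Total nodes = 4 + 4 + 6 + 1 + 5 + 7 + 4 + 4 + 4 + 3 + 0 + 3 + 1 + 2 = 48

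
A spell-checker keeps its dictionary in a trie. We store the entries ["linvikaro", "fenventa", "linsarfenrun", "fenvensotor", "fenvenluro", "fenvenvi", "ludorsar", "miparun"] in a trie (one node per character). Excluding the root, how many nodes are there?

For each word, the new-node count is its length minus the longest prefix already in the trie:
  "linvikaro" → 9 new (l, i, n, v, i, k, a, r, o)
  "fenventa" → 8 new (f, e, n, v, e, n, t, a)
  "linsarfenrun" → prefix "lin" already present; 9 new (s, a, r, f, e, n, r, u, n)
  "fenvensotor" → prefix "fenven" already present; 5 new (s, o, t, o, r)
  "fenvenluro" → prefix "fenven" already present; 4 new (l, u, r, o)
  "fenvenvi" → prefix "fenven" already present; 2 new (v, i)
  "ludorsar" → prefix "l" already present; 7 new (u, d, o, r, s, a, r)
  "miparun" → 7 new (m, i, p, a, r, u, n)
Total nodes = 9 + 8 + 9 + 5 + 4 + 2 + 7 + 7 = 51

51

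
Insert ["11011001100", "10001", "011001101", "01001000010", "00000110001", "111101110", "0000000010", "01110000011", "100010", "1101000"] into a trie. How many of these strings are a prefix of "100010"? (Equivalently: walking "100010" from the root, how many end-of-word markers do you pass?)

2

Check each prefix of "100010" against the stored set — each match is an end-marker on the path.
Prefixes of the query that are stored words: "10001", "100010"
Count: 2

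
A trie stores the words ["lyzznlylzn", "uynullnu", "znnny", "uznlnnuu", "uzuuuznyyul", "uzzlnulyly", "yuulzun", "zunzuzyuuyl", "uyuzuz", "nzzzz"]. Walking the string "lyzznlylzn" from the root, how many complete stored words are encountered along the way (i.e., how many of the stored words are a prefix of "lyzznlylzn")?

1

Walk "lyzznlylzn" from the root; an end-of-word marker is hit whenever a stored word is a prefix of "lyzznlylzn".
Prefixes of the query that are stored words: "lyzznlylzn"
Count: 1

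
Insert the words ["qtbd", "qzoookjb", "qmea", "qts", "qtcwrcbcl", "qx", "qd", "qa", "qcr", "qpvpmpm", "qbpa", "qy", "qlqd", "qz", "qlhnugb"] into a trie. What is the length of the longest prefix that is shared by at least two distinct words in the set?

The deepest shared node is where two words last agree before diverging.
"qlhnugb" and "qlqd" agree on "ql" (2 characters) before diverging; nothing deeper is shared.
Longest shared-prefix length: 2

2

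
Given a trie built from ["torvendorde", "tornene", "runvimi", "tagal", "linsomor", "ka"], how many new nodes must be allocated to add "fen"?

3

"fen" shares no prefix with any stored word, so all 3 characters open new nodes.
3 − 0 = 3 new nodes.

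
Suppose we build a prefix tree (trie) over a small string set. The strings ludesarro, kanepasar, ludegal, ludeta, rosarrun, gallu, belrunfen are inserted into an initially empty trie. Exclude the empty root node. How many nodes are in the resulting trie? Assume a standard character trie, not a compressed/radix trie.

For each word, the new-node count is its length minus the longest prefix already in the trie:
  "ludesarro" → 9 new (l, u, d, e, s, a, r, r, o)
  "kanepasar" → 9 new (k, a, n, e, p, a, s, a, r)
  "ludegal" → prefix "lude" already present; 3 new (g, a, l)
  "ludeta" → prefix "lude" already present; 2 new (t, a)
  "rosarrun" → 8 new (r, o, s, a, r, r, u, n)
  "gallu" → 5 new (g, a, l, l, u)
  "belrunfen" → 9 new (b, e, l, r, u, n, f, e, n)
Total nodes = 9 + 9 + 3 + 2 + 8 + 5 + 9 = 45

45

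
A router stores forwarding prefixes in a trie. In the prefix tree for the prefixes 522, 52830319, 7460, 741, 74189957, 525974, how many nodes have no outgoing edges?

Leaves are exactly the stored words that no other stored word extends.
Those words: "522", "525974", "52830319", "74189957", "7460"
Leaf count: 5

5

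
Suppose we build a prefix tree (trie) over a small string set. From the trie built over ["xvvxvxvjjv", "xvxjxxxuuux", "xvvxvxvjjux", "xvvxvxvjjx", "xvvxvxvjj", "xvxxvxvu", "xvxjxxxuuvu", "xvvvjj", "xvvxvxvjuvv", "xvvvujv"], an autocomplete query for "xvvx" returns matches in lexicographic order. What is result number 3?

xvvxvxvjjv

Filter for "xvvx…" and sort: "xvvxvxvjj", "xvvxvxvjjux", "xvvxvxvjjv", "xvvxvxvjjx", "xvvxvxvjuvv"
Position 3: xvvxvxvjjv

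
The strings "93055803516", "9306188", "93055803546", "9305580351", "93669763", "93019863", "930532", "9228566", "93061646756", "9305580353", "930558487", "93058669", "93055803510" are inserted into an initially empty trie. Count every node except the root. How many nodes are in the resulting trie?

Trace insertions, counting only characters that open a new branch:
  "93055803516" → 11 new (9, 3, 0, 5, 5, 8, 0, 3, 5, 1, 6)
  "9306188" → prefix "930" already present; 4 new (6, 1, 8, 8)
  "93055803546" → prefix "930558035" already present; 2 new (4, 6)
  "9305580351" → prefix "9305580351" already present; 0 new (none)
  "93669763" → prefix "93" already present; 6 new (6, 6, 9, 7, 6, 3)
  "93019863" → prefix "930" already present; 5 new (1, 9, 8, 6, 3)
  "930532" → prefix "9305" already present; 2 new (3, 2)
  "9228566" → prefix "9" already present; 6 new (2, 2, 8, 5, 6, 6)
  "93061646756" → prefix "93061" already present; 6 new (6, 4, 6, 7, 5, 6)
  "9305580353" → prefix "930558035" already present; 1 new (3)
  "930558487" → prefix "930558" already present; 3 new (4, 8, 7)
  "93058669" → prefix "9305" already present; 4 new (8, 6, 6, 9)
  "93055803510" → prefix "9305580351" already present; 1 new (0)
Total nodes = 11 + 4 + 2 + 0 + 6 + 5 + 2 + 6 + 6 + 1 + 3 + 4 + 1 = 51

51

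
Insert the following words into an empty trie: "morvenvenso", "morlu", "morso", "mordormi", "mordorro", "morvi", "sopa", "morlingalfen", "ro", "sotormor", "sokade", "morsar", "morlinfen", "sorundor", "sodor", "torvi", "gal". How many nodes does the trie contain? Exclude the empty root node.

Count nodes per top-level branch (shared prefixes stored once):
  'g'-branch (gal): 3 nodes
  'm'-branch (mordormi, mordorro, morlinfen, morlingalfen, morlu, morsar, morso, morvenvenso, morvi): 36 nodes
  'r'-branch (ro): 2 nodes
  's'-branch (sodor, sokade, sopa, sorundor, sotormor): 23 nodes
  't'-branch (torvi): 5 nodes
Sum: 69

69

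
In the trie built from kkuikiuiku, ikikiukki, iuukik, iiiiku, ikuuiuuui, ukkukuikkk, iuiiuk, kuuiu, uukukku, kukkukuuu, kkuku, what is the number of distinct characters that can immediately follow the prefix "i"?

3

Walk "i" from the root, arriving at one node.
Distinct next characters after "i": i, k, u.
That node has 3 child edges.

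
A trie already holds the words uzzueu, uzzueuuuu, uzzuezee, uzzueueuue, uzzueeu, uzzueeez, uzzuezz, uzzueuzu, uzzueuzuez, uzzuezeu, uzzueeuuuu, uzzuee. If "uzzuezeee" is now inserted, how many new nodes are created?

1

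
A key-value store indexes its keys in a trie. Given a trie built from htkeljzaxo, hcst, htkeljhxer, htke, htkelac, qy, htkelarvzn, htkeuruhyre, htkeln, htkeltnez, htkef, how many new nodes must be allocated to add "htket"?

Walking "htket" from the root, the first 4 characters ("htke") follow existing edges; "t" is the first miss.
New nodes needed: |"htket"| − 4 = 5 − 4 = 1.

1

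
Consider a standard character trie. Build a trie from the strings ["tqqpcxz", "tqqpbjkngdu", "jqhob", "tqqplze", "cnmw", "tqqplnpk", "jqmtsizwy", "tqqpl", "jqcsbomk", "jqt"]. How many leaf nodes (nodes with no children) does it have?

A leaf is a node with no children — equivalently, the end of a word that is not a proper prefix of any other stored word.
Those words: "cnmw", "jqcsbomk", "jqhob", "jqmtsizwy", "jqt", "tqqpbjkngdu", "tqqpcxz", "tqqplnpk", "tqqplze"
Leaf count: 9

9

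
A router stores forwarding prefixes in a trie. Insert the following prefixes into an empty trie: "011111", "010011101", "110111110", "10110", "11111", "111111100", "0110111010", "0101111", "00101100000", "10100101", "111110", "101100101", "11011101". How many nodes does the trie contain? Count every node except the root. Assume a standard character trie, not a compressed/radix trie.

66

Count nodes per top-level branch (shared prefixes stored once):
  '0'-branch (00101100000, 010011101, 0101111, 0110111010, 011111): 34 nodes
  '1'-branch (10100101, 10110, 101100101, 11011101, 110111110, 11111, 111110, 111111100): 32 nodes
Sum: 66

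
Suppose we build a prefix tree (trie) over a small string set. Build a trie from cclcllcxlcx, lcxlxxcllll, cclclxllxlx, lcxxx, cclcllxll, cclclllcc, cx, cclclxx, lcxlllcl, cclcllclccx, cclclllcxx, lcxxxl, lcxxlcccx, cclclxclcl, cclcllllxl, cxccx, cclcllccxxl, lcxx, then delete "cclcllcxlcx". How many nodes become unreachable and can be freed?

After clearing the end-marker at "cclcllcxlcx", prune upward until reaching a node still needed by another word.
The suffix "xlcx" (4 nodes) is used only by "cclcllcxlcx"; the node for "cclcllc" still has the child "l", so pruning stops there.
Nodes removed: 4

4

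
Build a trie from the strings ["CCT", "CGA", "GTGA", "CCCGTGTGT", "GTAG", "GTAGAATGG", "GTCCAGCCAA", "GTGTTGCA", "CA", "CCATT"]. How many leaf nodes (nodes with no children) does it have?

9

A leaf is a node with no children — equivalently, the end of a word that is not a proper prefix of any other stored word.
Those words: "CA", "CCATT", "CCCGTGTGT", "CCT", "CGA", "GTAGAATGG", "GTCCAGCCAA", "GTGA", "GTGTTGCA"
Leaf count: 9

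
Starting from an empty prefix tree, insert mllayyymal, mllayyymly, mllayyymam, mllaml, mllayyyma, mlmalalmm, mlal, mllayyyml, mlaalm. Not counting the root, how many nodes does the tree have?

Trie structure (* marks end of a word):
(root)
└─ m
   └─ l
      ├─ a
      │  ├─ a
      │  │  └─ l
      │  │     └─ m *
      │  └─ l *
      ├─ l
      │  └─ a
      │     ├─ m
      │     │  └─ l *
      │     └─ y
      │        └─ y
      │           └─ y
      │              └─ m
      │                 ├─ a *
      │                 │  ├─ l *
      │                 │  └─ m *
      │                 └─ l *
      │                    └─ y *
      └─ m
         └─ a
            └─ l
               └─ a
                  └─ l
                     └─ m
                        └─ m *
Counting every labelled node above: 27.

27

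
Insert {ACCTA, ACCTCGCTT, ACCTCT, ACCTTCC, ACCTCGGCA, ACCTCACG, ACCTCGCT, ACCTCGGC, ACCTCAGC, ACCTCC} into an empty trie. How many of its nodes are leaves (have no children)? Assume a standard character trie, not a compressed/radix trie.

8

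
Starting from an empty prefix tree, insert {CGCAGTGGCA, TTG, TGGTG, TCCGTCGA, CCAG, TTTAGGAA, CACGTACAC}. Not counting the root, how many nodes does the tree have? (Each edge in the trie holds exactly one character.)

41

Trace insertions, counting only characters that open a new branch:
  "CGCAGTGGCA" → 10 new (C, G, C, A, G, T, G, G, C, A)
  "TTG" → 3 new (T, T, G)
  "TGGTG" → prefix "T" already present; 4 new (G, G, T, G)
  "TCCGTCGA" → prefix "T" already present; 7 new (C, C, G, T, C, G, A)
  "CCAG" → prefix "C" already present; 3 new (C, A, G)
  "TTTAGGAA" → prefix "TT" already present; 6 new (T, A, G, G, A, A)
  "CACGTACAC" → prefix "C" already present; 8 new (A, C, G, T, A, C, A, C)
Total nodes = 10 + 3 + 4 + 7 + 3 + 6 + 8 = 41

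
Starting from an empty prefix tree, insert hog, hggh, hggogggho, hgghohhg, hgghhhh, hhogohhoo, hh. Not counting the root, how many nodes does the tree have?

27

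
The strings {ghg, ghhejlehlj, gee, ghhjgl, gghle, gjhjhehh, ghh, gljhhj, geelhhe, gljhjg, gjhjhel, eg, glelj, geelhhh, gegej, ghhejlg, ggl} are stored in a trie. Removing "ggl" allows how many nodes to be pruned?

After clearing the end-marker at "ggl", prune upward until reaching a node still needed by another word.
The suffix "l" (1 node) is used only by "ggl"; the node for "gg" still has the child "h", so pruning stops there.
Nodes removed: 1

1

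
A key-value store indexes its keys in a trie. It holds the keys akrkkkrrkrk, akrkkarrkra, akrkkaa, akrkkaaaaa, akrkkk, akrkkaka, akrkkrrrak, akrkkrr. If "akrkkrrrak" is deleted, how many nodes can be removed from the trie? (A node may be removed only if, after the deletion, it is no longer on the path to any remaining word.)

After clearing the end-marker at "akrkkrrrak", prune upward until reaching a node still needed by another word.
The suffix "rak" (3 nodes) is used only by "akrkkrrrak"; "akrkkrr" is itself a stored word, so pruning stops there.
Nodes removed: 3

3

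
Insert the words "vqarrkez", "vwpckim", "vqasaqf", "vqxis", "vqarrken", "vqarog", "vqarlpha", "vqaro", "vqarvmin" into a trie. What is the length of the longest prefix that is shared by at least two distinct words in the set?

Equivalently: take the maximum, over all pairs, of their longest common prefix length.
e.g. "vqarrken" and "vqarrkez" share the prefix "vqarrke" of length 7; no pair shares a longer one.
Longest shared-prefix length: 7

7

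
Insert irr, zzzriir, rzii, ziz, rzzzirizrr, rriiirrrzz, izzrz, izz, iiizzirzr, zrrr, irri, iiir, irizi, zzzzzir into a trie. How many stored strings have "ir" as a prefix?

Traverse to the node for "ir", then collect every word in that subtree.
Matches: "irizi", "irr", "irri"
Count: 3

3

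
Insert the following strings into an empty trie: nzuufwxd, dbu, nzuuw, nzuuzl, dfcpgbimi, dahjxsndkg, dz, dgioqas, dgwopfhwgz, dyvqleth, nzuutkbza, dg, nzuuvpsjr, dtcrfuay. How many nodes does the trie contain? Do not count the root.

70

Trace insertions, counting only characters that open a new branch:
  "nzuufwxd" → 8 new (n, z, u, u, f, w, x, d)
  "dbu" → 3 new (d, b, u)
  "nzuuw" → prefix "nzuu" already present; 1 new (w)
  "nzuuzl" → prefix "nzuu" already present; 2 new (z, l)
  "dfcpgbimi" → prefix "d" already present; 8 new (f, c, p, g, b, i, m, i)
  "dahjxsndkg" → prefix "d" already present; 9 new (a, h, j, x, s, n, d, k, g)
  "dz" → prefix "d" already present; 1 new (z)
  "dgioqas" → prefix "d" already present; 6 new (g, i, o, q, a, s)
  "dgwopfhwgz" → prefix "dg" already present; 8 new (w, o, p, f, h, w, g, z)
  "dyvqleth" → prefix "d" already present; 7 new (y, v, q, l, e, t, h)
  "nzuutkbza" → prefix "nzuu" already present; 5 new (t, k, b, z, a)
  "dg" → prefix "dg" already present; 0 new (none)
  "nzuuvpsjr" → prefix "nzuu" already present; 5 new (v, p, s, j, r)
  "dtcrfuay" → prefix "d" already present; 7 new (t, c, r, f, u, a, y)
Total nodes = 8 + 3 + 1 + 2 + 8 + 9 + 1 + 6 + 8 + 7 + 5 + 0 + 5 + 7 = 70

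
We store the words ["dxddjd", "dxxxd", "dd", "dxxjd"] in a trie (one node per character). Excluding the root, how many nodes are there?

Trace insertions, counting only characters that open a new branch:
  "dxddjd" → 6 new (d, x, d, d, j, d)
  "dxxxd" → prefix "dx" already present; 3 new (x, x, d)
  "dd" → prefix "d" already present; 1 new (d)
  "dxxjd" → prefix "dxx" already present; 2 new (j, d)
Total nodes = 6 + 3 + 1 + 2 = 12

12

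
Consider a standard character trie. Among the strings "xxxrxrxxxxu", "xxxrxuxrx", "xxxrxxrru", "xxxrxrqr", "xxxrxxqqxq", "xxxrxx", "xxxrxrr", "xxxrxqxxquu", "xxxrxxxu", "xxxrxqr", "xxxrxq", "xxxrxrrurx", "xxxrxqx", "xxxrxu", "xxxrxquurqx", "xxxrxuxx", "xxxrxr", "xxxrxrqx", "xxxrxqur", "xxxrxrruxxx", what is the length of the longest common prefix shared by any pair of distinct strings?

8

The deepest shared node is where two words last agree before diverging.
"xxxrxrrurx" and "xxxrxrruxxx" agree on "xxxrxrru" (8 characters) before diverging; nothing deeper is shared.
Longest shared-prefix length: 8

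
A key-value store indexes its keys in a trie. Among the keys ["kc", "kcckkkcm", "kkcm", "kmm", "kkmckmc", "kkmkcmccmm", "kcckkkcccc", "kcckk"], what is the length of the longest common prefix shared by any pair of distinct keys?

Look for the deepest trie node that still has at least two words in its subtree.
e.g. "kcckkkcccc" and "kcckkkcm" share the prefix "kcckkkc" of length 7; no pair shares a longer one.
Longest shared-prefix length: 7

7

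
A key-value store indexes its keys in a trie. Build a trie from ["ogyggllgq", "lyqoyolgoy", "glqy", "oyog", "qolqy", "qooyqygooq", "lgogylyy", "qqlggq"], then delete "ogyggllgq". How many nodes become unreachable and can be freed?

8

Walk "ogyggllgq" from the leaf back toward the root, removing each node that no remaining word uses.
The suffix "gyggllgq" (8 nodes) is used only by "ogyggllgq"; the node for "o" still has the child "y", so pruning stops there.
Nodes removed: 8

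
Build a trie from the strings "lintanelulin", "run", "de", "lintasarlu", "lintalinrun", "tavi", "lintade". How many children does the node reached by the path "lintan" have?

Follow the path "lintan" to its node, then look at its outgoing edges.
Distinct next characters after "lintan": e.
That node has 1 child edge.

1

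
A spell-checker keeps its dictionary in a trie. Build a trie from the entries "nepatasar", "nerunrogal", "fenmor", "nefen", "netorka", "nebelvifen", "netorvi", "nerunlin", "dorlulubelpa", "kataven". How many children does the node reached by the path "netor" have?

2

The children of the "netor" node are the distinct next characters among strings starting with "netor".
Characters that immediately follow "netor" among the stored strings: {k, v}.
That node has 2 child edges.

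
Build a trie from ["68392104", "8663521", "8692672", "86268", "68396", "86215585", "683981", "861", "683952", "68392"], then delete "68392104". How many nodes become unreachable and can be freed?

A node on "68392104"'s path can go only if nothing else ends at it or branches off below it.
The suffix "104" (3 nodes) is used only by "68392104"; "68392" is itself a stored word, so pruning stops there.
Nodes removed: 3

3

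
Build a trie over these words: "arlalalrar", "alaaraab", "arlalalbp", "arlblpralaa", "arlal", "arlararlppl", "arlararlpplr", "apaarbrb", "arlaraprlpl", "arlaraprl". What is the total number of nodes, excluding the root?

47

For each word, the new-node count is its length minus the longest prefix already in the trie:
  "arlalalrar" → 10 new (a, r, l, a, l, a, l, r, a, r)
  "alaaraab" → prefix "a" already present; 7 new (l, a, a, r, a, a, b)
  "arlalalbp" → prefix "arlalal" already present; 2 new (b, p)
  "arlblpralaa" → prefix "arl" already present; 8 new (b, l, p, r, a, l, a, a)
  "arlal" → prefix "arlal" already present; 0 new (none)
  "arlararlppl" → prefix "arla" already present; 7 new (r, a, r, l, p, p, l)
  "arlararlpplr" → prefix "arlararlppl" already present; 1 new (r)
  "apaarbrb" → prefix "a" already present; 7 new (p, a, a, r, b, r, b)
  "arlaraprlpl" → prefix "arlara" already present; 5 new (p, r, l, p, l)
  "arlaraprl" → prefix "arlaraprl" already present; 0 new (none)
Total nodes = 10 + 7 + 2 + 8 + 0 + 7 + 1 + 7 + 5 + 0 = 47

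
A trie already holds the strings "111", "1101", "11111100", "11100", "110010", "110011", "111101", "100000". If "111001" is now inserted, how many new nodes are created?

Walking "111001" from the root, the first 5 characters ("11100") follow existing edges; "1" is the first miss.
New nodes needed: |"111001"| − 5 = 6 − 5 = 1.

1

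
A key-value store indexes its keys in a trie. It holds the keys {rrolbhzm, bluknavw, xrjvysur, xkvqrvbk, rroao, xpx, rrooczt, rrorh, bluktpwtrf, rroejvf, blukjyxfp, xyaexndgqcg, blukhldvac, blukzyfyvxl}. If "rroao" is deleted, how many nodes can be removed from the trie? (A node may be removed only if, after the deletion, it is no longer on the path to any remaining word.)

2

After clearing the end-marker at "rroao", prune upward until reaching a node still needed by another word.
The suffix "ao" (2 nodes) is used only by "rroao"; the node for "rro" still has the child "l", so pruning stops there.
Nodes removed: 2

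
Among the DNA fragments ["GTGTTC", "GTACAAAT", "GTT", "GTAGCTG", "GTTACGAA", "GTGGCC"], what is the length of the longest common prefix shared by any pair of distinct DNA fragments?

3

Look for the deepest trie node that still has at least two words in its subtree.
e.g. "GTACAAAT" and "GTAGCTG" share the prefix "GTA" of length 3; no pair shares a longer one.
Longest shared-prefix length: 3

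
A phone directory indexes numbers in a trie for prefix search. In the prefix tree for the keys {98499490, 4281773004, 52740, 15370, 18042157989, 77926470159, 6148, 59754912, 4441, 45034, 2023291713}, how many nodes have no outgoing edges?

11

A leaf is a node with no children — equivalently, the end of a word that is not a proper prefix of any other stored word.
Those words: "15370", "18042157989", "2023291713", "4281773004", "4441", "45034", "52740", "59754912", "6148", "77926470159", "98499490"
Leaf count: 11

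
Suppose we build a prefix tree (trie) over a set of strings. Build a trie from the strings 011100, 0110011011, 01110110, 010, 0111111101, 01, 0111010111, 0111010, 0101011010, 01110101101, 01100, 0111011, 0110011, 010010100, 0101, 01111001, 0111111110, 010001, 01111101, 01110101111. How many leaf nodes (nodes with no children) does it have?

12

Leaves are exactly the stored words that no other stored word extends.
Those words: "010001", "010010100", "0101011010", "0110011011", "011100", "01110101101", "01110101111", "01110110", "01111001", "01111101", "0111111101", "0111111110"
Leaf count: 12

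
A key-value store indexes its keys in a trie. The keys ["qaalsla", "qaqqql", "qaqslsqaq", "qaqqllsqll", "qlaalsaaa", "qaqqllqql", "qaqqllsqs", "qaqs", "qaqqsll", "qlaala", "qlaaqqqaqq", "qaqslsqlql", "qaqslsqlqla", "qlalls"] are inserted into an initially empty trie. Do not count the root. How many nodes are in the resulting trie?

52

For each word, the new-node count is its length minus the longest prefix already in the trie:
  "qaalsla" → 7 new (q, a, a, l, s, l, a)
  "qaqqql" → prefix "qa" already present; 4 new (q, q, q, l)
  "qaqslsqaq" → prefix "qaq" already present; 6 new (s, l, s, q, a, q)
  "qaqqllsqll" → prefix "qaqq" already present; 6 new (l, l, s, q, l, l)
  "qlaalsaaa" → prefix "q" already present; 8 new (l, a, a, l, s, a, a, a)
  "qaqqllqql" → prefix "qaqqll" already present; 3 new (q, q, l)
  "qaqqllsqs" → prefix "qaqqllsq" already present; 1 new (s)
  "qaqs" → prefix "qaqs" already present; 0 new (none)
  "qaqqsll" → prefix "qaqq" already present; 3 new (s, l, l)
  "qlaala" → prefix "qlaal" already present; 1 new (a)
  "qlaaqqqaqq" → prefix "qlaa" already present; 6 new (q, q, q, a, q, q)
  "qaqslsqlql" → prefix "qaqslsq" already present; 3 new (l, q, l)
  "qaqslsqlqla" → prefix "qaqslsqlql" already present; 1 new (a)
  "qlalls" → prefix "qla" already present; 3 new (l, l, s)
Total nodes = 7 + 4 + 6 + 6 + 8 + 3 + 1 + 0 + 3 + 1 + 6 + 3 + 1 + 3 = 52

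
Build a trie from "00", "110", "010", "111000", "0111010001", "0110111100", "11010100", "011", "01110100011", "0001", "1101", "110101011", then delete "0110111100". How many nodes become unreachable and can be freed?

7

A node on "0110111100"'s path can go only if nothing else ends at it or branches off below it.
The suffix "0111100" (7 nodes) is used only by "0110111100"; the node for "011" still has the child "1", so pruning stops there.
Nodes removed: 7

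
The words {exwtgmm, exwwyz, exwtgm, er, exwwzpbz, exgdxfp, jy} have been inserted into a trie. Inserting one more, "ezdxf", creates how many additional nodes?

4

"e" is already a path in the trie; the remaining "zdxf" must be added.
So 5 − 1 = 4 new nodes.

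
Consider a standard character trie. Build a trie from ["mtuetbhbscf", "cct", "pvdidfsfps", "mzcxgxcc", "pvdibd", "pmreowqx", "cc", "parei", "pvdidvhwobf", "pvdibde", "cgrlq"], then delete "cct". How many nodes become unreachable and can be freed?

1

A node on "cct"'s path can go only if nothing else ends at it or branches off below it.
The suffix "t" (1 node) is used only by "cct"; "cc" is itself a stored word, so pruning stops there.
Nodes removed: 1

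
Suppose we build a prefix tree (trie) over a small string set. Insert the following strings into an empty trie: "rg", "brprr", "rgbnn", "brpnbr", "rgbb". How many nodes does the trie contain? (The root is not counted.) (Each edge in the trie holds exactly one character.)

14

Count nodes per top-level branch (shared prefixes stored once):
  'b'-branch (brpnbr, brprr): 8 nodes
  'r'-branch (rg, rgbb, rgbnn): 6 nodes
Sum: 14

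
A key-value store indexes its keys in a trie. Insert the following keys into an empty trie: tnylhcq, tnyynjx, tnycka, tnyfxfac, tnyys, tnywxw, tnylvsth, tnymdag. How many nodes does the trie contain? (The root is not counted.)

31

For each word, the new-node count is its length minus the longest prefix already in the trie:
  "tnylhcq" → 7 new (t, n, y, l, h, c, q)
  "tnyynjx" → prefix "tny" already present; 4 new (y, n, j, x)
  "tnycka" → prefix "tny" already present; 3 new (c, k, a)
  "tnyfxfac" → prefix "tny" already present; 5 new (f, x, f, a, c)
  "tnyys" → prefix "tnyy" already present; 1 new (s)
  "tnywxw" → prefix "tny" already present; 3 new (w, x, w)
  "tnylvsth" → prefix "tnyl" already present; 4 new (v, s, t, h)
  "tnymdag" → prefix "tny" already present; 4 new (m, d, a, g)
Total nodes = 7 + 4 + 3 + 5 + 1 + 3 + 4 + 4 = 31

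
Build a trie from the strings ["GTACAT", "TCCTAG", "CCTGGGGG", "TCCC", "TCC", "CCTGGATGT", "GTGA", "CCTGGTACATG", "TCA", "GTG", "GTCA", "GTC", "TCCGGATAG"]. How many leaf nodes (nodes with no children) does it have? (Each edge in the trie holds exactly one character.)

10

Leaves are exactly the stored words that no other stored word extends.
Those words: "CCTGGATGT", "CCTGGGGG", "CCTGGTACATG", "GTACAT", "GTCA", "GTGA", "TCA", "TCCC", "TCCGGATAG", "TCCTAG"
Leaf count: 10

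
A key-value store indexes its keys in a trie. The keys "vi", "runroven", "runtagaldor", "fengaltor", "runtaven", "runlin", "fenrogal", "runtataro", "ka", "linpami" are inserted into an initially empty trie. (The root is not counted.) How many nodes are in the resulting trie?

Trace insertions, counting only characters that open a new branch:
  "vi" → 2 new (v, i)
  "runroven" → 8 new (r, u, n, r, o, v, e, n)
  "runtagaldor" → prefix "run" already present; 8 new (t, a, g, a, l, d, o, r)
  "fengaltor" → 9 new (f, e, n, g, a, l, t, o, r)
  "runtaven" → prefix "runta" already present; 3 new (v, e, n)
  "runlin" → prefix "run" already present; 3 new (l, i, n)
  "fenrogal" → prefix "fen" already present; 5 new (r, o, g, a, l)
  "runtataro" → prefix "runta" already present; 4 new (t, a, r, o)
  "ka" → 2 new (k, a)
  "linpami" → 7 new (l, i, n, p, a, m, i)
Total nodes = 2 + 8 + 8 + 9 + 3 + 3 + 5 + 4 + 2 + 7 = 51

51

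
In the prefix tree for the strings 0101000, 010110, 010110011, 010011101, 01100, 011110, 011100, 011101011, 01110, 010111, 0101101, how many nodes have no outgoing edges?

Leaves are exactly the stored words that no other stored word extends.
Those words: "010011101", "0101000", "010110011", "0101101", "010111", "01100", "011100", "011101011", "011110"
Leaf count: 9

9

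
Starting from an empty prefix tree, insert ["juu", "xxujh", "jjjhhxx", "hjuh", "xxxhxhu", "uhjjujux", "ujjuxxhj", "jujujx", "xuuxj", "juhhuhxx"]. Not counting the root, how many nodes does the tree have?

Insert word by word; a character creates a node only if that edge doesn't already exist:
  "juu" → 3 new (j, u, u)
  "xxujh" → 5 new (x, x, u, j, h)
  "jjjhhxx" → prefix "j" already present; 6 new (j, j, h, h, x, x)
  "hjuh" → 4 new (h, j, u, h)
  "xxxhxhu" → prefix "xx" already present; 5 new (x, h, x, h, u)
  "uhjjujux" → 8 new (u, h, j, j, u, j, u, x)
  "ujjuxxhj" → prefix "u" already present; 7 new (j, j, u, x, x, h, j)
  "jujujx" → prefix "ju" already present; 4 new (j, u, j, x)
  "xuuxj" → prefix "x" already present; 4 new (u, u, x, j)
  "juhhuhxx" → prefix "ju" already present; 6 new (h, h, u, h, x, x)
Total nodes = 3 + 5 + 6 + 4 + 5 + 8 + 7 + 4 + 4 + 6 = 52

52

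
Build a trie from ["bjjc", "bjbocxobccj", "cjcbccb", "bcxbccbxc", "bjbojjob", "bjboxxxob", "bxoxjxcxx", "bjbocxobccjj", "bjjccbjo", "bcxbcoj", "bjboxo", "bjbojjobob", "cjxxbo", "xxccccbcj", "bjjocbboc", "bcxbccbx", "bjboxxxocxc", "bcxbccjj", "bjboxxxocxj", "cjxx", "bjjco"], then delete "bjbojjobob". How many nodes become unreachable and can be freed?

2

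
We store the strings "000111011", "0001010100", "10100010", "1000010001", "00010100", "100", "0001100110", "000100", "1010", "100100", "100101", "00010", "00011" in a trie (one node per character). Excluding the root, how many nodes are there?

42

Count nodes per top-level branch (shared prefixes stored once):
  '0'-branch (00010, 000100, 00010100, 0001010100, 00011, 0001100110, 000111011): 22 nodes
  '1'-branch (100, 1000010001, 100100, 100101, 1010, 10100010): 20 nodes
Sum: 42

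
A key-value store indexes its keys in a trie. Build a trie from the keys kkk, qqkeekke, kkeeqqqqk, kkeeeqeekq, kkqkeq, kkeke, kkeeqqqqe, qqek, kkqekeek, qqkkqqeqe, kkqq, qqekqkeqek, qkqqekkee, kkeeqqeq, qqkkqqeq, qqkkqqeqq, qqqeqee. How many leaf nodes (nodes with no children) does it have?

15

Leaves are exactly the stored words that no other stored word extends.
Those words: "kkeeeqeekq", "kkeeqqeq", "kkeeqqqqe", "kkeeqqqqk", "kkeke", "kkk", "kkqekeek", "kkqkeq", "kkqq", "qkqqekkee", "qqekqkeqek", "qqkeekke", "qqkkqqeqe", "qqkkqqeqq", "qqqeqee"
Leaf count: 15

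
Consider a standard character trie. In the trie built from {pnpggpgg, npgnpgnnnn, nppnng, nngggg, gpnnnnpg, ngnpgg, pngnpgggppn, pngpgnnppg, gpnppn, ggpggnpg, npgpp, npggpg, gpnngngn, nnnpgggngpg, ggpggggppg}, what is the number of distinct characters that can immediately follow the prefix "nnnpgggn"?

Follow the path "nnnpgggn" to its node, then look at its outgoing edges.
Distinct next characters after "nnnpgggn": g.
That node has 1 child edge.

1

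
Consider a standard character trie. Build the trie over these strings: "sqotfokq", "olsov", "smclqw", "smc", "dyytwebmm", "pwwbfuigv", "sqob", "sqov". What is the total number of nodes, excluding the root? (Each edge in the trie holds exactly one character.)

38

For each word, the new-node count is its length minus the longest prefix already in the trie:
  "sqotfokq" → 8 new (s, q, o, t, f, o, k, q)
  "olsov" → 5 new (o, l, s, o, v)
  "smclqw" → prefix "s" already present; 5 new (m, c, l, q, w)
  "smc" → prefix "smc" already present; 0 new (none)
  "dyytwebmm" → 9 new (d, y, y, t, w, e, b, m, m)
  "pwwbfuigv" → 9 new (p, w, w, b, f, u, i, g, v)
  "sqob" → prefix "sqo" already present; 1 new (b)
  "sqov" → prefix "sqo" already present; 1 new (v)
Total nodes = 8 + 5 + 5 + 0 + 9 + 9 + 1 + 1 = 38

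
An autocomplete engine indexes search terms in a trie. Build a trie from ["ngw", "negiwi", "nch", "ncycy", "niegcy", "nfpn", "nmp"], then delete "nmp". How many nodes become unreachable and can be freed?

Walk "nmp" from the leaf back toward the root, removing each node that no remaining word uses.
The suffix "mp" (2 nodes) is used only by "nmp"; the node for "n" still has the child "g", so pruning stops there.
Nodes removed: 2

2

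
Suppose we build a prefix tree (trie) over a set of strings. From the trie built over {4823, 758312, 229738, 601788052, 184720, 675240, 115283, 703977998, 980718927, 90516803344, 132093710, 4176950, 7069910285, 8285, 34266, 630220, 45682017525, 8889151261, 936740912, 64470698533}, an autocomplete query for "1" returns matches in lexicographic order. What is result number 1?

Words with prefix "1", in lexicographic order: "115283", "132093710", "184720"
Position 1: 115283

115283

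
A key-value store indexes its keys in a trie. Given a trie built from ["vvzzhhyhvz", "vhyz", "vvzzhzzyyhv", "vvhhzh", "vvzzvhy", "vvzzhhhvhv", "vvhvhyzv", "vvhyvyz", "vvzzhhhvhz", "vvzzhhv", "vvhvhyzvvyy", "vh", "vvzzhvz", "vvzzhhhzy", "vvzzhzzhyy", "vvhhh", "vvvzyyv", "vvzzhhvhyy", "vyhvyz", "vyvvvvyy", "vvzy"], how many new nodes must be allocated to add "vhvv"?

2

"vh" is already a path in the trie; the remaining "vv" must be added.
So 4 − 2 = 2 new nodes.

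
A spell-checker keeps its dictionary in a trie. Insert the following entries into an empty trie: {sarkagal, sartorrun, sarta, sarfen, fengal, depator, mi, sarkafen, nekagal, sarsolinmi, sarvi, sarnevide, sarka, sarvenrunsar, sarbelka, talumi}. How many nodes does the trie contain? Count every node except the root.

Count nodes per top-level branch (shared prefixes stored once):
  'd'-branch (depator): 7 nodes
  'f'-branch (fengal): 6 nodes
  'm'-branch (mi): 2 nodes
  'n'-branch (nekagal): 7 nodes
  's'-branch (sarbelka, sarfen, sarka, sarkafen, sarkagal, sarnevide, sarsolinmi, sarta, sartorrun, sarvenrunsar, sarvi): 49 nodes
  't'-branch (talumi): 6 nodes
Sum: 77

77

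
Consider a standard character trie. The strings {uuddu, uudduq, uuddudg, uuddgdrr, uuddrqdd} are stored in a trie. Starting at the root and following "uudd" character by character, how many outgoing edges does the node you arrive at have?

3

The children of the "uudd" node are the distinct next characters among strings starting with "uudd".
Distinct next characters after "uudd": g, r, u.
That node has 3 child edges.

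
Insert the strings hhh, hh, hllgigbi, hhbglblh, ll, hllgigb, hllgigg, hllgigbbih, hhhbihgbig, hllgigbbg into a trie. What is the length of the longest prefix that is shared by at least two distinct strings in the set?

Look for the deepest trie node that still has at least two words in its subtree.
e.g. "hllgigbbg" and "hllgigbbih" share the prefix "hllgigbb" of length 8; no pair shares a longer one.
Longest shared-prefix length: 8

8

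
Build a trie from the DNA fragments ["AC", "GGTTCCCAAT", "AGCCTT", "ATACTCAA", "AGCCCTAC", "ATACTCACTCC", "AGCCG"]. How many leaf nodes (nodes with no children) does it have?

A leaf is a node with no children — equivalently, the end of a word that is not a proper prefix of any other stored word.
Those words: "AC", "AGCCCTAC", "AGCCG", "AGCCTT", "ATACTCAA", "ATACTCACTCC", "GGTTCCCAAT"
Leaf count: 7

7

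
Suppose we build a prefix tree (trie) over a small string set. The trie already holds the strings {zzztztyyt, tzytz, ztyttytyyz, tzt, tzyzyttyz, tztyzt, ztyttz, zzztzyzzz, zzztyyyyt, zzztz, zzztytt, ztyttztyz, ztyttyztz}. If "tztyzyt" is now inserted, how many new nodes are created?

2

The longest prefix of "tztyzyt" already in the trie is "tztyz" (length 5).
New nodes needed: |"tztyzyt"| − 5 = 7 − 5 = 2.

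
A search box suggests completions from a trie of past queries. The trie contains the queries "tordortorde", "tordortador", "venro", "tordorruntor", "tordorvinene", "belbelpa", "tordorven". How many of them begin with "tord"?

5

Filter for entries beginning with "tord":
Words under "tord": tordorruntor, tordortador, tordortorde, tordorven, tordorvinene
Count: 5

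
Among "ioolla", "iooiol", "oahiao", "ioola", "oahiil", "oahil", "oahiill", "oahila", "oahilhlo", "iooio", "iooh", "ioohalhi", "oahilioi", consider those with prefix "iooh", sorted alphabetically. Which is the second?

ioohalhi

DFS of the "iooh" subtree visits, in order: "iooh", "ioohalhi"
The 2nd is ioohalhi.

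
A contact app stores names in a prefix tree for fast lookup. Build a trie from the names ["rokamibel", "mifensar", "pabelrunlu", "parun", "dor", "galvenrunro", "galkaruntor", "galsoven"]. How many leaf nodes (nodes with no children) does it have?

A leaf is a node with no children — equivalently, the end of a word that is not a proper prefix of any other stored word.
Those words: "dor", "galkaruntor", "galsoven", "galvenrunro", "mifensar", "pabelrunlu", "parun", "rokamibel"
Leaf count: 8

8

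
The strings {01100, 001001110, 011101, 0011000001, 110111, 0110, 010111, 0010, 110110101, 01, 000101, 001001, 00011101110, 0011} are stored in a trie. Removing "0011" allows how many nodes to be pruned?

Walk "0011" from the leaf back toward the root, removing each node that no remaining word uses.
Every node on "0011" is still needed (e.g. by "0011000001"), so nothing is freed.
Nodes removed: 0

0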